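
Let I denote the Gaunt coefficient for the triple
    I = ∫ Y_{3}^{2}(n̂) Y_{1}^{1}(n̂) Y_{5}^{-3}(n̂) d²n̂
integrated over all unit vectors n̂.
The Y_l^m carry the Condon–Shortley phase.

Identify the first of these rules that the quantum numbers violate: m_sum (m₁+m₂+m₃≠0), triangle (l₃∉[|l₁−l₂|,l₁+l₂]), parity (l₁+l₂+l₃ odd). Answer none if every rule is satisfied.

triangle

Σmᵢ = 0  ✓
l₃∈[|l₁−l₂|,l₁+l₂]=[2,4], have l₃=5  ✗
Σlᵢ = 9 ⇒ odd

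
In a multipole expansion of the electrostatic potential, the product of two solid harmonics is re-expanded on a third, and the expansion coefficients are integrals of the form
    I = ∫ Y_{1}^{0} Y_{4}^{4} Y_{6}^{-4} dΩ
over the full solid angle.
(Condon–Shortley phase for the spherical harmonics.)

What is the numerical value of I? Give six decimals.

|1−4|≤6≤1+4 violated ⇒ I = 0

0.000000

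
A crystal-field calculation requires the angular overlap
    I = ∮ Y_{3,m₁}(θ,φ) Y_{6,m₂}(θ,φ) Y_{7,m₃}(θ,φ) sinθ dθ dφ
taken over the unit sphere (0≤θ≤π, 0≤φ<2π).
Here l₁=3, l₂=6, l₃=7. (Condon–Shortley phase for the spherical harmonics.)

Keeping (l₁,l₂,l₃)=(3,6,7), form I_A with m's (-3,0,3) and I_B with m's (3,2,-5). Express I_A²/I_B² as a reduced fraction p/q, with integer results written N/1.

35/33

Shared (l₁,l₂,l₃)=(3,6,7): N and (l;000)² cancel in I_A²/I_B².
A: Δ = 2!·4!·10!/17! = 1/2042040; Racah Σ t=2..2: t=2:+1/829440 = 1/829440; ⇒ 3j(3 6 7; -3 0 3)² = 225/9724, sgn +1
B: Δ = 2!·4!·10!/17! = 1/2042040; Racah Σ t=0..0: t=0:+1/3870720 = 1/3870720; ⇒ 3j(3 6 7; 3 2 -5)² = 135/6188, sgn +1
I_A²/I_B² = (225/9724)/(135/6188) = 35/33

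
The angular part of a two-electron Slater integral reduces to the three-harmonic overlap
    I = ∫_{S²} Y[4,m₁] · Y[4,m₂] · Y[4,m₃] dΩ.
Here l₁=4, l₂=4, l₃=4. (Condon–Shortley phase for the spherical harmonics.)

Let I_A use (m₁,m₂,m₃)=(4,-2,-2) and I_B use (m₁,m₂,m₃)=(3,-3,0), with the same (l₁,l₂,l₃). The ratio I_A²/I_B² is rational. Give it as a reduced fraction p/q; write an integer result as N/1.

Same 4,4,4: normalisation and zero-m 3j drop out of the ratio.
A: Δ: 4! 4! 4! / 13! → 1/450450; sum: t=0:+1/2304 = 1/2304; 3j²(4 4 4; 4 -2 -2) = Δ·Π!·Σ² = 5/143  (sign +1)
B: Δ: 4! 4! 4! / 13! → 1/450450; sum: t=0:+1/864 t=1:−1/3456 = 1/1152; 3j²(4 4 4; 3 -3 0) = Δ·Π!·Σ² = 7/286  (sign +1)
I_A²/I_B² = (5/143)/(7/286) = 10/7

10/7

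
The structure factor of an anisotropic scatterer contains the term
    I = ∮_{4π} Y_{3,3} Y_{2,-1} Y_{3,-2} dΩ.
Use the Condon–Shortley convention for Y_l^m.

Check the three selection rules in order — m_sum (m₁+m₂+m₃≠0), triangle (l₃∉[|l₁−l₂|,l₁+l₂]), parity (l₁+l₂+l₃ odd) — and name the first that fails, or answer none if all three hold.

none

m₁+m₂+m₃ = 3 − 1 − 2 = 0  ✓
triangle: |3−2|=1 ≤ l₃=3 ≤ 3+2=5  ✓
parity: l₁+l₂+l₃ = 8 is even  ✓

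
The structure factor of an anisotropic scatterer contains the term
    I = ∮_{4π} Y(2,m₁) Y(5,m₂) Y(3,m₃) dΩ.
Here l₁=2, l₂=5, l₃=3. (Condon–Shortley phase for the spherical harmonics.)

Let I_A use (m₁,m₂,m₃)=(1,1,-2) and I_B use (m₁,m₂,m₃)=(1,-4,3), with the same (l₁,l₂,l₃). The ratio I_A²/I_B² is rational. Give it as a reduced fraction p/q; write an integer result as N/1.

2/7

Same 2,5,3: normalisation and zero-m 3j drop out of the ratio.
A: Δ: 4! 0! 6! / 11! → 1/2310; sum: t=1:−1/720 = -1/720; 3j²(2 5 3; 1 1 -2) = Δ·Π!·Σ² = 4/385  (sign +1)
B: Δ: 4! 0! 6! / 11! → 1/2310; sum: t=1:−1/4320 = -1/4320; 3j²(2 5 3; 1 -4 3) = Δ·Π!·Σ² = 2/55  (sign -1)
I_A²/I_B² = (4/385)/(2/55) = 2/7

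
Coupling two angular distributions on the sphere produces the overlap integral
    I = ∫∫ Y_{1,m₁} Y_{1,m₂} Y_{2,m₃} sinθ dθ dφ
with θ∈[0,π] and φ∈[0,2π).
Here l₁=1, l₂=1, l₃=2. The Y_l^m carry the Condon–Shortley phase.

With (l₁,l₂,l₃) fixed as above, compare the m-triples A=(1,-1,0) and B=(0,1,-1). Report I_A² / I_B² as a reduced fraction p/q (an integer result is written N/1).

1/3

l's match ⇒ only the (l;m) 3-j factors differ between A and B.
A: triangle coeff Δ(1,1,2) = 1/30; Σ_t [0,0]: t=0:+1/4 = 1/4; (3j)²=1/30 [(1 1 2; 1 -1 0)], sign=+1
B: triangle coeff Δ(1,1,2) = 1/30; Σ_t [0,0]: t=0:+1/2 = 1/2; (3j)²=1/10 [(1 1 2; 0 1 -1)], sign=-1
I_A²/I_B² = (1/30)/(1/10) = 1/3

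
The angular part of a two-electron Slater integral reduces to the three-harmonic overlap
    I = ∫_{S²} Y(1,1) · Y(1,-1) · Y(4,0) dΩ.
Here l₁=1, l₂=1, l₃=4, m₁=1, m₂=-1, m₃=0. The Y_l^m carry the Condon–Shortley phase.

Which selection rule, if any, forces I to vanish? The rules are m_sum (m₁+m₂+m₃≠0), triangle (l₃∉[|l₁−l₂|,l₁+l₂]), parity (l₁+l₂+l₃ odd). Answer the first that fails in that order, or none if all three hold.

triangle

m₁+m₂+m₃ = 1 − 1 + 0 = 0  ✓
triangle: |1−1|=0 ≤ l₃=4 ≤ 1+1=2  ✗
parity: l₁+l₂+l₃ = 6 is even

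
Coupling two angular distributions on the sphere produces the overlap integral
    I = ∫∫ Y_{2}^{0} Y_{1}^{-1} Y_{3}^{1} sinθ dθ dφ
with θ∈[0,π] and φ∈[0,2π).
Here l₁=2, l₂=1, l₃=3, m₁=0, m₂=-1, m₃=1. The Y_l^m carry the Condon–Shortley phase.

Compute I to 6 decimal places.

-0.202301

Checks pass: Σm=0; 6 even; l₃=3∈[1,3].
(2·2+1)(2·1+1)(2·3+1) = 105
Δ: 0! 4! 2! / 7! → 1/105
sum: t=0:+1/4 = 1/4
3j²(2 1 3; 0 0 0) = Δ·Π!·Σ² = 3/35  (sign -1)
sum: t=0:+1/8 = 1/8
3j²(2 1 3; 0 -1 1) = Δ·Π!·Σ² = 2/35  (sign +1)
combine: 4πI² = 105·3/35·2/35 = 18/35
take √, sign -1: I = -0.20230066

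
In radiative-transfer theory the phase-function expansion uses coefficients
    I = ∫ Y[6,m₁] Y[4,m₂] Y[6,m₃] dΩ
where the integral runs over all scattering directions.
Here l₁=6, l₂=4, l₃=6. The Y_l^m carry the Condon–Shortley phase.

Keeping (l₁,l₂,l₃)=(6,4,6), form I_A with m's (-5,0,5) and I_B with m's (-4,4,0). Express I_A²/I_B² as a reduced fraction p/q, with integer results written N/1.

l's match ⇒ only the (l;m) 3-j factors differ between A and B.
A: triangle coeff Δ(6,4,6) = 1/15315300; Σ_t [3,4]: t=3:−1/1451520 t=4:+1/2903040 = -1/2903040; (3j)²=11/1547 [(6 4 6; -5 0 5)], sign=+1
B: triangle coeff Δ(6,4,6) = 1/15315300; Σ_t [4,4]: t=4:+1/829440 = 1/829440; (3j)²=35/2431 [(6 4 6; -4 4 0)], sign=+1
I_A²/I_B² = (11/1547)/(35/2431) = 121/245

121/245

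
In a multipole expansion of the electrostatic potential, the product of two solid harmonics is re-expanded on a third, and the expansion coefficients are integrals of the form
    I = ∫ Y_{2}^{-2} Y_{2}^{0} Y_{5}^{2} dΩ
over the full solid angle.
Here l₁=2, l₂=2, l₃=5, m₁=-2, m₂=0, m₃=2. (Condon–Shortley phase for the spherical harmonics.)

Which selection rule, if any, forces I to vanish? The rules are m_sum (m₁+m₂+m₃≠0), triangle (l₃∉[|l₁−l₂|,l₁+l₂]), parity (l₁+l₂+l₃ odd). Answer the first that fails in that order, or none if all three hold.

azimuthal sum: -2 + 0 + 2 = 0  ✓
0 ≤ 5 ≤ 4 (triangle on l)  ✗
L = 2 + 2 + 5 = 9 (odd)

triangle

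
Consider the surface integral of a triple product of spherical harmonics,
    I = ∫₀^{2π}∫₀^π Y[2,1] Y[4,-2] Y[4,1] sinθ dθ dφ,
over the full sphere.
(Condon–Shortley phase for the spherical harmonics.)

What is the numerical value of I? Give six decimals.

m-sum 0 ✓  L=10 even ✓  2≤4≤6 ✓
Π(2lᵢ+1) = 5×9×9 = 405
triangle coeff Δ(2,4,4) = 1/13860
Σ_t [0,2]: t=0:+1/192 t=1:−1/36 t=2:+1/192 = -5/288
(3j)²=20/693 [(2 4 4; 0 0 0)], sign=-1
Σ_t [0,1]: t=0:+1/96 t=1:−1/240 = 1/160
(3j)²=27/1540 [(2 4 4; 1 -2 1)], sign=-1
⇒ 4πI² = 1215/5929
I = (+1)√(1215/5929/(4π)) = 0.12770047

0.127700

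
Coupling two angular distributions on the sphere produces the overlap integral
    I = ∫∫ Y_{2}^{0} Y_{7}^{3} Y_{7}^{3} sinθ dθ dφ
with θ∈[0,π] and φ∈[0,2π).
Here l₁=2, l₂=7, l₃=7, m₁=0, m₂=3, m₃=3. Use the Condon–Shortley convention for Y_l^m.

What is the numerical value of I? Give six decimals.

0.000000

m-sum = 0 + 3 + 3 = 6 ≠ 0 ⇒ I = 0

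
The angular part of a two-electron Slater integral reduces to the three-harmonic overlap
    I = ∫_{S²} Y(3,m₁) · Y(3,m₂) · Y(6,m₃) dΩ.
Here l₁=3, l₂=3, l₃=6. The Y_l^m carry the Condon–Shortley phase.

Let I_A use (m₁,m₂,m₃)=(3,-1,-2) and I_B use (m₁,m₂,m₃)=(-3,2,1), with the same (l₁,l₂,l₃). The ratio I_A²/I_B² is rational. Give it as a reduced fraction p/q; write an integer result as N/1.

Same 3,3,6: normalisation and zero-m 3j drop out of the ratio.
A: Δ: 0! 6! 6! / 13! → 1/12012; sum: t=0:+1/34560 = 1/34560; 3j²(3 3 6; 3 -1 -2) = Δ·Π!·Σ² = 1/429  (sign +1)
B: Δ: 0! 6! 6! / 13! → 1/12012; sum: t=0:+1/86400 = 1/86400; 3j²(3 3 6; -3 2 1) = Δ·Π!·Σ² = 1/1716  (sign -1)
I_A²/I_B² = (1/429)/(1/1716) = 4/1

4/1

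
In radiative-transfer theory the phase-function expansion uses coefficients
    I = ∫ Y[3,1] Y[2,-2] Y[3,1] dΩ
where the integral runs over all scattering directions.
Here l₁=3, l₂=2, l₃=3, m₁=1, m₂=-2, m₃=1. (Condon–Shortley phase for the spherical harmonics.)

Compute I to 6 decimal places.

0.206013

Checks pass: Σm=0; 8 even; l₃=3∈[1,5].
(2·3+1)(2·2+1)(2·3+1) = 245
Δ: 2! 4! 2! / 9! → 1/3780
sum: t=0:+1/24 t=1:−1/4 t=2:+1/24 = -1/6
3j²(3 2 3; 0 0 0) = Δ·Π!·Σ² = 4/105  (sign +1)
sum: t=0:+1/16 = 1/16
3j²(3 2 3; 1 -2 1) = Δ·Π!·Σ² = 2/35  (sign +1)
combine: 4πI² = 245·4/105·2/35 = 8/15
take √, sign +1: I = 0.20601291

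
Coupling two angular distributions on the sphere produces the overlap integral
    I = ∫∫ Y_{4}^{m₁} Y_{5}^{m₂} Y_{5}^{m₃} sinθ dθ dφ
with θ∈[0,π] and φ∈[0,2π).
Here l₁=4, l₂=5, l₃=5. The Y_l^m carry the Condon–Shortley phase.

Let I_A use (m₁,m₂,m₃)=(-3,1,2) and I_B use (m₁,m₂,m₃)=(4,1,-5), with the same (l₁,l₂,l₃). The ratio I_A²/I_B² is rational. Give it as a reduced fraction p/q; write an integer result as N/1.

l's match ⇒ only the (l;m) 3-j factors differ between A and B.
A: triangle coeff Δ(4,5,5) = 1/3153150; Σ_t [3,4]: t=3:−1/5184 t=4:+1/6912 = -1/20736; (3j)²=5/2574 [(4 5 5; -3 1 2)], sign=+1
B: triangle coeff Δ(4,5,5) = 1/3153150; Σ_t [0,0]: t=0:+1/414720 = 1/414720; (3j)²=2/429 [(4 5 5; 4 1 -5)], sign=+1
I_A²/I_B² = (5/2574)/(2/429) = 5/12

5/12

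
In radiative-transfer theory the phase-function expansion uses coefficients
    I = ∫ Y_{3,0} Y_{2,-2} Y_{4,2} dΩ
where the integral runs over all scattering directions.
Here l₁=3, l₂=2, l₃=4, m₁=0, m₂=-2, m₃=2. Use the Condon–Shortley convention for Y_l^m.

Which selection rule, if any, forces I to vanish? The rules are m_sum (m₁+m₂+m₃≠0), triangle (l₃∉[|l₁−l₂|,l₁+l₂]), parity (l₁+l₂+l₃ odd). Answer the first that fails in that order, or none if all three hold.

parity

Σmᵢ = 0  ✓
l₃∈[|l₁−l₂|,l₁+l₂]=[1,5], have l₃=4  ✓
Σlᵢ = 9 ⇒ odd  ✗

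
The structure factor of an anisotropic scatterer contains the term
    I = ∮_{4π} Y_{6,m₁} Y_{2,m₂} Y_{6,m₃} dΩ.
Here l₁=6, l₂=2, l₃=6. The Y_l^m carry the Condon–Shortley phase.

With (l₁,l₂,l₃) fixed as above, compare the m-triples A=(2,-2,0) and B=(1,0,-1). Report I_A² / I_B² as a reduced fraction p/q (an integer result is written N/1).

280/169

l's match ⇒ only the (l;m) 3-j factors differ between A and B.
A: triangle coeff Δ(6,2,6) = 1/90090; Σ_t [0,0]: t=0:+1/69120 = 1/69120; (3j)²=4/143 [(6 2 6; 2 -2 0)], sign=+1
B: triangle coeff Δ(6,2,6) = 1/90090; Σ_t [0,2]: t=0:+1/57600 t=1:−1/17280 t=2:+1/120960 = -13/403200; (3j)²=13/770 [(6 2 6; 1 0 -1)], sign=+1
I_A²/I_B² = (4/143)/(13/770) = 280/169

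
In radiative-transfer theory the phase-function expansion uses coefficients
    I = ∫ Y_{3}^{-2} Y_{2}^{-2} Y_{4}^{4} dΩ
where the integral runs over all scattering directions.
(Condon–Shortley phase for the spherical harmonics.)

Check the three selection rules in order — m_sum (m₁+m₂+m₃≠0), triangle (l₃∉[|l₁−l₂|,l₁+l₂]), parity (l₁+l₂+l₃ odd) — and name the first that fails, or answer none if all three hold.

m₁+m₂+m₃ = -2 − 2 + 4 = 0  ✓
triangle: |3−2|=1 ≤ l₃=4 ≤ 3+2=5  ✓
parity: l₁+l₂+l₃ = 9 is odd  ✗

parity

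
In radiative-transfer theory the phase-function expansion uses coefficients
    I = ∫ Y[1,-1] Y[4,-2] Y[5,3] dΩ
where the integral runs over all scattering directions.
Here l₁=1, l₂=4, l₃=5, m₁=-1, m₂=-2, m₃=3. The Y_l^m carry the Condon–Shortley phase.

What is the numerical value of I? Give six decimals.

-0.259847

Rules hold: Σm=0, L=10 even, 3≤5≤5.
N = 3·9·11 = 297
Δ = 0!·2!·8!/11! = 1/495
Racah Σ t=0..0: t=0:+1/576 = 1/576
⇒ 3j(1 4 5; 0 0 0)² = 5/99, sgn -1
Racah Σ t=0..0: t=0:+1/2880 = 1/2880
⇒ 3j(1 4 5; -1 -2 3)² = 28/495, sgn +1
4πI² = N·(3j₀)²·(3jₘ)² = 28/33
I = -1·√(0.848485/4π) = -0.25984664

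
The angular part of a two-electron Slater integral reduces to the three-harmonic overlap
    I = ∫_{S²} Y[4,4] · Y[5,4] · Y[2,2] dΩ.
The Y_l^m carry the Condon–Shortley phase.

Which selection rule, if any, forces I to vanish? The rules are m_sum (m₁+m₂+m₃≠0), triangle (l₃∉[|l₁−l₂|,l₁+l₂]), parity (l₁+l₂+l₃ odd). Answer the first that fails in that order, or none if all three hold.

m_sum

azimuthal sum: 4 + 4 + 2 = 10  ✗
1 ≤ 2 ≤ 9 (triangle on l)
L = 4 + 5 + 2 = 11 (odd)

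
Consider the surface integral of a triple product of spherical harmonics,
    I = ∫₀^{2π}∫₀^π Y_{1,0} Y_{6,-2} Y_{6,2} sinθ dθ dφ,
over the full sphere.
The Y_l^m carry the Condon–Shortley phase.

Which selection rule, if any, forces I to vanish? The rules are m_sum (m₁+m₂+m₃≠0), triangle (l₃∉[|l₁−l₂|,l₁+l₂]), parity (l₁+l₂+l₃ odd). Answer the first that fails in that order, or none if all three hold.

azimuthal sum: 0 − 2 + 2 = 0  ✓
5 ≤ 6 ≤ 7 (triangle on l)  ✓
L = 1 + 6 + 6 = 13 (odd)  ✗

parity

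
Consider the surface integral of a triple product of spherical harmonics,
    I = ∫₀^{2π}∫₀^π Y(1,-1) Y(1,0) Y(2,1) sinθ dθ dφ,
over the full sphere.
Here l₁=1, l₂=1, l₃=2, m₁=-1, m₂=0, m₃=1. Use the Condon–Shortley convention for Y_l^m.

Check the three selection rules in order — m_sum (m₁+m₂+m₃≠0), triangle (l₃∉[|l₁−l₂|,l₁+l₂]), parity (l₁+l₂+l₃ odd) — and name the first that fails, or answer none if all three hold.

none

azimuthal sum: -1 + 0 + 1 = 0  ✓
0 ≤ 2 ≤ 2 (triangle on l)  ✓
L = 1 + 1 + 2 = 4 (even)  ✓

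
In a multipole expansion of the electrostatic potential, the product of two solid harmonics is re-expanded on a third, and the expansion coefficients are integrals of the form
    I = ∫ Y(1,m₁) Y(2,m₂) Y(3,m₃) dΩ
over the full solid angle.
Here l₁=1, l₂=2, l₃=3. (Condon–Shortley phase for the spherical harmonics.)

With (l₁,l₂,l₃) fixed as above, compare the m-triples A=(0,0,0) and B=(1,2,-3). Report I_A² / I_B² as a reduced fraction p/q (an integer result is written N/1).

3/5

Shared (l₁,l₂,l₃)=(1,2,3): N and (l;000)² cancel in I_A²/I_B².
A: Δ = 0!·2!·4!/7! = 1/105; Racah Σ t=0..0: t=0:+1/4 = 1/4; ⇒ 3j(1 2 3; 0 0 0)² = 3/35, sgn -1
B: Δ = 0!·2!·4!/7! = 1/105; Racah Σ t=0..0: t=0:+1/48 = 1/48; ⇒ 3j(1 2 3; 1 2 -3)² = 1/7, sgn +1
I_A²/I_B² = (3/35)/(1/7) = 3/5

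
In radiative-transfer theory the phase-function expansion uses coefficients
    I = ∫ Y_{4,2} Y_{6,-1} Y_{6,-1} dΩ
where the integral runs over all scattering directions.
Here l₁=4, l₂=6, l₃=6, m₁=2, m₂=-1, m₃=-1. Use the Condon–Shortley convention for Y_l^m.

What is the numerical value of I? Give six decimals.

0.133571

Checks pass: Σm=0; 16 even; l₃=6∈[2,10].
(2·4+1)(2·6+1)(2·6+1) = 1521
Δ: 4! 4! 8! / 17! → 1/15315300
sum: t=0:+1/829440 t=1:−1/25920 t=2:+1/9216 t=3:−1/25920 t=4:+1/829440 = 7/207360
3j²(4 6 6; 0 0 0) = Δ·Π!·Σ² = 28/2431  (sign +1)
sum: t=0:+1/69120 t=1:−1/20736 t=2:+1/69120 = -1/51840
3j²(4 6 6; 2 -1 -1) = Δ·Π!·Σ² = 280/21879  (sign +1)
combine: 4πI² = 1521·28/2431·280/21879 = 7840/34969
take √, sign +1: I = 0.13357079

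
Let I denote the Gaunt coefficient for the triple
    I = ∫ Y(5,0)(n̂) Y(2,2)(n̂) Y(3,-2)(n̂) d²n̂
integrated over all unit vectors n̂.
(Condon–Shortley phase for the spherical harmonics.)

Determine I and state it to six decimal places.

Checks pass: Σm=0; 10 even; l₃=3∈[3,7].
(2·5+1)(2·2+1)(2·3+1) = 385
Δ: 4! 6! 0! / 11! → 1/2310
sum: t=2:+1/144 = 1/144
3j²(5 2 3; 0 0 0) = Δ·Π!·Σ² = 10/231  (sign -1)
sum: t=4:+1/2880 = 1/2880
3j²(5 2 3; 0 2 -2) = Δ·Π!·Σ² = 1/462  (sign -1)
combine: 4πI² = 385·10/231·1/462 = 25/693
take √, sign +1: I = 0.05357948

0.053579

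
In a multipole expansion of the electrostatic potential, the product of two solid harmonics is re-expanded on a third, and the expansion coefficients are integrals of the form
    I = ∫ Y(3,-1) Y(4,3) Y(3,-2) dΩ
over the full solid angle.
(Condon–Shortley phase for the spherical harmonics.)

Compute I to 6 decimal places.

-0.095955

Rules hold: Σm=0, L=10 even, 1≤3≤7.
N = 7·9·7 = 441
Δ = 4!·2!·4!/11! = 1/34650
Racah Σ t=1..3: t=1:−1/72 t=2:+1/16 t=3:−1/72 = 5/144
⇒ 3j(3 4 3; 0 0 0)² = 2/77, sgn -1
Racah Σ t=3..4: t=3:−1/144 t=4:+1/288 = -1/288
⇒ 3j(3 4 3; -1 3 -2)² = 1/99, sgn +1
4πI² = N·(3j₀)²·(3jₘ)² = 14/121
I = -1·√(0.115702/4π) = -0.09595473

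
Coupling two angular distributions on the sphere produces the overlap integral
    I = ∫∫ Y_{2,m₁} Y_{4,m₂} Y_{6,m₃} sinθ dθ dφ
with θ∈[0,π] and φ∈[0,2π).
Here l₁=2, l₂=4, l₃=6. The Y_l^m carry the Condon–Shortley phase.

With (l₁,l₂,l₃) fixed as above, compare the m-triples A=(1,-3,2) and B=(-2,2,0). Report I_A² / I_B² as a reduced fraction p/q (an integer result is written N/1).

Shared (l₁,l₂,l₃)=(2,4,6): N and (l;000)² cancel in I_A²/I_B².
A: Δ = 0!·4!·8!/13! = 1/6435; Racah Σ t=0..0: t=0:+1/30240 = 1/30240; ⇒ 3j(2 4 6; 1 -3 2)² = 32/6435, sgn +1
B: Δ = 0!·4!·8!/13! = 1/6435; Racah Σ t=0..0: t=0:+1/34560 = 1/34560; ⇒ 3j(2 4 6; -2 2 0)² = 1/429, sgn +1
I_A²/I_B² = (32/6435)/(1/429) = 32/15

32/15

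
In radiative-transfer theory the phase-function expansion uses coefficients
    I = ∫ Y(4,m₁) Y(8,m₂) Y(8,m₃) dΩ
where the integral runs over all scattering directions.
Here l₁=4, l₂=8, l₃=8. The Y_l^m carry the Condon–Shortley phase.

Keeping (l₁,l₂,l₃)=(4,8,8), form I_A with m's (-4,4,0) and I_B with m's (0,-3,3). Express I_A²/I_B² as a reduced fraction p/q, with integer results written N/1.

Same 4,8,8: normalisation and zero-m 3j drop out of the ratio.
A: Δ: 4! 4! 12! / 21! → 1/185175900; sum: t=4:+1/557383680 = 1/557383680; 3j²(4 8 8; -4 4 0) = Δ·Π!·Σ² = 55/4199  (sign +1)
B: Δ: 4! 4! 12! / 21! → 1/185175900; sum: t=0:+1/348364800 t=1:−1/34836480 t=2:+1/34836480 t=3:−1/261273600 t=4:+1/22992076800 = -1/1094860800; 3j²(4 8 8; 0 -3 3) = Δ·Π!·Σ² = 1/16796  (sign +1)
I_A²/I_B² = (55/4199)/(1/16796) = 220/1

220/1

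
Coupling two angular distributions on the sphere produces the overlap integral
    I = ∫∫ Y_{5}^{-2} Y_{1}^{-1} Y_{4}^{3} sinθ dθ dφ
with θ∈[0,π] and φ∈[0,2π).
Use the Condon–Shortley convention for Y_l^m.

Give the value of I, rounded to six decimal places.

0.085055

Checks pass: Σm=0; 10 even; l₃=4∈[4,6].
(2·5+1)(2·1+1)(2·4+1) = 297
Δ: 2! 8! 0! / 11! → 1/495
sum: t=1:−1/576 = -1/576
3j²(5 1 4; 0 0 0) = Δ·Π!·Σ² = 5/99  (sign -1)
sum: t=0:+1/10080 = 1/10080
3j²(5 1 4; -2 -1 3) = Δ·Π!·Σ² = 1/165  (sign -1)
combine: 4πI² = 297·5/99·1/165 = 1/11
take √, sign +1: I = 0.08505478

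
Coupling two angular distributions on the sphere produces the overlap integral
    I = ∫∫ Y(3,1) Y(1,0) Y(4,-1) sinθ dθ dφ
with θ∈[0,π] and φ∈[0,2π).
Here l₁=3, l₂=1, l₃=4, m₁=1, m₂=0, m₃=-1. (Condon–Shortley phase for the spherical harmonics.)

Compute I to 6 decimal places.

m-sum 0 ✓  L=8 even ✓  2≤4≤4 ✓
Π(2lᵢ+1) = 7×3×9 = 189
triangle coeff Δ(3,1,4) = 1/252
Σ_t [0,0]: t=0:+1/36 = 1/36
(3j)²=4/63 [(3 1 4; 0 0 0)], sign=+1
Σ_t [0,0]: t=0:+1/48 = 1/48
(3j)²=5/84 [(3 1 4; 1 0 -1)], sign=-1
⇒ 4πI² = 5/7
I = (-1)√(5/7/(4π)) = -0.23841361

-0.238414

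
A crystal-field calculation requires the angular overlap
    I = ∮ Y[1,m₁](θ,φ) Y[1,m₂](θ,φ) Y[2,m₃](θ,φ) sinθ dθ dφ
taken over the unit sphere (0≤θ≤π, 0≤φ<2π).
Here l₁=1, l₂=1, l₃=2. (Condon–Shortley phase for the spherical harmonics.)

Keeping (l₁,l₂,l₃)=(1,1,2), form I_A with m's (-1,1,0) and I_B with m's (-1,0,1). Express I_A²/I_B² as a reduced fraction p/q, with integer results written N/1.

1/3

Shared (l₁,l₂,l₃)=(1,1,2): N and (l;000)² cancel in I_A²/I_B².
A: Δ = 0!·2!·2!/5! = 1/30; Racah Σ t=0..0: t=0:+1/4 = 1/4; ⇒ 3j(1 1 2; -1 1 0)² = 1/30, sgn +1
B: Δ = 0!·2!·2!/5! = 1/30; Racah Σ t=0..0: t=0:+1/2 = 1/2; ⇒ 3j(1 1 2; -1 0 1)² = 1/10, sgn -1
I_A²/I_B² = (1/30)/(1/10) = 1/3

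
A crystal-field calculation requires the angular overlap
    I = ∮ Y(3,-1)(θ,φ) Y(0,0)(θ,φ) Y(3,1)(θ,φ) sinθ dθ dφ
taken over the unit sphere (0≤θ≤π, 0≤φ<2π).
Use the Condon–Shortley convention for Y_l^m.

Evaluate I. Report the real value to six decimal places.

Rules hold: Σm=0, L=6 even, 3≤3≤3.
N = 7·1·7 = 49
Δ = 0!·6!·0!/7! = 1/7
Racah Σ t=0..0: t=0:+1/36 = 1/36
⇒ 3j(3 0 3; 0 0 0)² = 1/7, sgn -1
Racah Σ t=0..0: t=0:+1/48 = 1/48
⇒ 3j(3 0 3; -1 0 1)² = 1/7, sgn +1
4πI² = N·(3j₀)²·(3jₘ)² = 1/1
I = -1·√(1/4π) = -0.28209479

-0.282095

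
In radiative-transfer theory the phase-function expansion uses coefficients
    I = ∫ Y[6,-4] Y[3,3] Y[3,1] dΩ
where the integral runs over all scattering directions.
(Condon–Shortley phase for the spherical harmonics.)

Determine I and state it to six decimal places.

Rules hold: Σm=0, L=12 even, 3≤3≤9.
N = 13·7·7 = 637
Δ = 6!·6!·0!/13! = 1/12012
Racah Σ t=3..3: t=3:−1/1296 = -1/1296
⇒ 3j(6 3 3; 0 0 0)² = 100/3003, sgn +1
Racah Σ t=6..6: t=6:+1/34560 = 1/34560
⇒ 3j(6 3 3; -4 3 1)² = 5/286, sgn +1
4πI² = N·(3j₀)²·(3jₘ)² = 1750/4719
I = +1·√(0.370841/4π) = 0.17178653

0.171787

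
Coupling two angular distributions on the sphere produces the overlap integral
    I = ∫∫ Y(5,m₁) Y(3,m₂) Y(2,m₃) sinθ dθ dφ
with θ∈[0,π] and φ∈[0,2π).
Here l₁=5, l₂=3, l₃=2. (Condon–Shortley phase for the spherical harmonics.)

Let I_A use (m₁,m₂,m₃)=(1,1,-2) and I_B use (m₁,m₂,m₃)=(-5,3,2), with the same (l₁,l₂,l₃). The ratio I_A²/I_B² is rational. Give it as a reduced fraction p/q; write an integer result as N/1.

1/14

l's match ⇒ only the (l;m) 3-j factors differ between A and B.
A: triangle coeff Δ(5,3,2) = 1/2310; Σ_t [4,4]: t=4:+1/1152 = 1/1152; (3j)²=1/154 [(5 3 2; 1 1 -2)], sign=+1
B: triangle coeff Δ(5,3,2) = 1/2310; Σ_t [6,6]: t=6:+1/17280 = 1/17280; (3j)²=1/11 [(5 3 2; -5 3 2)], sign=+1
I_A²/I_B² = (1/154)/(1/11) = 1/14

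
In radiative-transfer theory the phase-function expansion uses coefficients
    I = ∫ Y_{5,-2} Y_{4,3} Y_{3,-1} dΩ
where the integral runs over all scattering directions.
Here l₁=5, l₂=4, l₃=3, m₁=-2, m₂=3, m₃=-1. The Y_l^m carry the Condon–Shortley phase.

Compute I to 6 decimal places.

-0.171363

m-sum 0 ✓  L=12 even ✓  1≤3≤9 ✓
Π(2lᵢ+1) = 11×9×7 = 693
triangle coeff Δ(5,4,3) = 1/180180
Σ_t [2,4]: t=2:+1/576 t=3:−1/144 t=4:+1/576 = -1/288
(3j)²=20/1001 [(5 4 3; 0 0 0)], sign=+1
Σ_t [5,6]: t=5:−1/960 t=6:+1/4320 = -7/8640
(3j)²=343/12870 [(5 4 3; -2 3 -1)], sign=-1
⇒ 4πI² = 686/1859
I = (-1)√(686/1859/(4π)) = -0.17136315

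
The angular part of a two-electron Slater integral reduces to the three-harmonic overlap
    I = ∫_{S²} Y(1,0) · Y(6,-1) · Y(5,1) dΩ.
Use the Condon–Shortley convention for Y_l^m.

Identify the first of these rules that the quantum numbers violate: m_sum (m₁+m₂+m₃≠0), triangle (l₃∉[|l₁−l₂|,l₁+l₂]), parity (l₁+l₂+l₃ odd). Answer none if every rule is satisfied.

Σmᵢ = 0  ✓
l₃∈[|l₁−l₂|,l₁+l₂]=[5,7], have l₃=5  ✓
Σlᵢ = 12 ⇒ even  ✓

none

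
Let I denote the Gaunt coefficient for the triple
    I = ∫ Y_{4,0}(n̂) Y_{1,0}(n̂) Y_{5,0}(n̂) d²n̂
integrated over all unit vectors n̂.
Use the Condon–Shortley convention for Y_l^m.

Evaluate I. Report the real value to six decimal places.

0.245532

m-sum 0 ✓  L=10 even ✓  3≤5≤5 ✓
Π(2lᵢ+1) = 9×3×11 = 297
triangle coeff Δ(4,1,5) = 1/495
Σ_t [0,0]: t=0:+1/576 = 1/576
(3j)²=5/99 [(4 1 5; 0 0 0)], sign=-1
(m-triple is (0,0,0) — same symbol as above.)
⇒ 4πI² = 25/33
I = (+1)√(25/33/(4π)) = 0.24553200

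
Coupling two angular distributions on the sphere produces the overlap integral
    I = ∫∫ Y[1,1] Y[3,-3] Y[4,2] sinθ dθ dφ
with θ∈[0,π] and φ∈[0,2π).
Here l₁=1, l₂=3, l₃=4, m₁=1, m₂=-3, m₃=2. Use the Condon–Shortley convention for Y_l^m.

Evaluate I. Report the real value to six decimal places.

Checks pass: Σm=0; 8 even; l₃=4∈[2,4].
(2·1+1)(2·3+1)(2·4+1) = 189
Δ: 0! 2! 6! / 9! → 1/252
sum: t=0:+1/36 = 1/36
3j²(1 3 4; 0 0 0) = Δ·Π!·Σ² = 4/63  (sign +1)
sum: t=0:+1/1440 = 1/1440
3j²(1 3 4; 1 -3 2) = Δ·Π!·Σ² = 1/252  (sign +1)
combine: 4πI² = 189·4/63·1/252 = 1/21
take √, sign +1: I = 0.06155813

0.061558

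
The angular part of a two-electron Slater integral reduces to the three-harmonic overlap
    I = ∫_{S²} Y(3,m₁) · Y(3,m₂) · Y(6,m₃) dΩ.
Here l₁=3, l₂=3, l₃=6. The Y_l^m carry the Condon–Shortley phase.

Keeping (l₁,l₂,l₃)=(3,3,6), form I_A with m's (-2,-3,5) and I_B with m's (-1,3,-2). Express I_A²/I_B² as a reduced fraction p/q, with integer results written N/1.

Shared (l₁,l₂,l₃)=(3,3,6): N and (l;000)² cancel in I_A²/I_B².
A: Δ = 0!·6!·6!/13! = 1/12012; Racah Σ t=0..0: t=0:+1/86400 = 1/86400; ⇒ 3j(3 3 6; -2 -3 5)² = 1/26, sgn -1
B: Δ = 0!·6!·6!/13! = 1/12012; Racah Σ t=0..0: t=0:+1/34560 = 1/34560; ⇒ 3j(3 3 6; -1 3 -2)² = 1/429, sgn +1
I_A²/I_B² = (1/26)/(1/429) = 33/2

33/2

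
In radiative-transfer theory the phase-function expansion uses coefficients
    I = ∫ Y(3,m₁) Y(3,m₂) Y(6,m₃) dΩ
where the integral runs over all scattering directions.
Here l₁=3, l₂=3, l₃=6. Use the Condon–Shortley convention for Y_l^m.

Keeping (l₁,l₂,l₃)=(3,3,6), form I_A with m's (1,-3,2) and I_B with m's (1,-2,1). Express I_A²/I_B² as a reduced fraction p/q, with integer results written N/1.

4/15

Shared (l₁,l₂,l₃)=(3,3,6): N and (l;000)² cancel in I_A²/I_B².
A: Δ = 0!·6!·6!/13! = 1/12012; Racah Σ t=0..0: t=0:+1/34560 = 1/34560; ⇒ 3j(3 3 6; 1 -3 2)² = 1/429, sgn +1
B: Δ = 0!·6!·6!/13! = 1/12012; Racah Σ t=0..0: t=0:+1/5760 = 1/5760; ⇒ 3j(3 3 6; 1 -2 1)² = 5/572, sgn -1
I_A²/I_B² = (1/429)/(5/572) = 4/15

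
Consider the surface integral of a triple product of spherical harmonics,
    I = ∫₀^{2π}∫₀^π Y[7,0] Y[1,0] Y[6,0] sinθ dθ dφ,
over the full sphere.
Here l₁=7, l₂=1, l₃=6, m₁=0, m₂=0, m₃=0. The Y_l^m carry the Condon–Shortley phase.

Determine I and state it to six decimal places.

0.244927

Rules hold: Σm=0, L=14 even, 6≤6≤8.
N = 15·3·13 = 585
Δ = 2!·12!·0!/15! = 1/1365
Racah Σ t=1..1: t=1:−1/518400 = -1/518400
⇒ 3j(7 1 6; 0 0 0)² = 7/195, sgn -1
(m-triple is (0,0,0) — same symbol as above.)
4πI² = N·(3j₀)²·(3jₘ)² = 49/65
I = +1·√(0.753846/4π) = 0.24492687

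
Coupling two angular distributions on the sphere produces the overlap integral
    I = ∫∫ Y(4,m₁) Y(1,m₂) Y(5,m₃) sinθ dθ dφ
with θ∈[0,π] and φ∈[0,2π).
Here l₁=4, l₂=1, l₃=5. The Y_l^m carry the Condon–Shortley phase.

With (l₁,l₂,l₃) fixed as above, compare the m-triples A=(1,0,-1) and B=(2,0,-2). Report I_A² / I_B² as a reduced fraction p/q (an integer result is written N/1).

l's match ⇒ only the (l;m) 3-j factors differ between A and B.
A: triangle coeff Δ(4,1,5) = 1/495; Σ_t [0,0]: t=0:+1/720 = 1/720; (3j)²=8/165 [(4 1 5; 1 0 -1)], sign=+1
B: triangle coeff Δ(4,1,5) = 1/495; Σ_t [0,0]: t=0:+1/1440 = 1/1440; (3j)²=7/165 [(4 1 5; 2 0 -2)], sign=-1
I_A²/I_B² = (8/165)/(7/165) = 8/7

8/7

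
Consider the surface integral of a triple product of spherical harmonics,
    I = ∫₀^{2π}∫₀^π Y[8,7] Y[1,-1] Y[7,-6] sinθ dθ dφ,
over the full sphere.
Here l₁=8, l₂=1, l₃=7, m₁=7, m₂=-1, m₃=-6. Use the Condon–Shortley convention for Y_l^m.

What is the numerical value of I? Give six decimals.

m-sum 0 ✓  L=16 even ✓  7≤7≤9 ✓
Π(2lᵢ+1) = 17×3×15 = 765
triangle coeff Δ(8,1,7) = 1/2040
Σ_t [1,1]: t=1:−1/25401600 = -1/25401600
(3j)²=8/255 [(8 1 7; 0 0 0)], sign=+1
Σ_t [0,0]: t=0:+1/12454041600 = 1/12454041600
(3j)²=7/136 [(8 1 7; 7 -1 -6)], sign=-1
⇒ 4πI² = 21/17
I = (-1)√(21/17/(4π)) = -0.31353083

-0.313531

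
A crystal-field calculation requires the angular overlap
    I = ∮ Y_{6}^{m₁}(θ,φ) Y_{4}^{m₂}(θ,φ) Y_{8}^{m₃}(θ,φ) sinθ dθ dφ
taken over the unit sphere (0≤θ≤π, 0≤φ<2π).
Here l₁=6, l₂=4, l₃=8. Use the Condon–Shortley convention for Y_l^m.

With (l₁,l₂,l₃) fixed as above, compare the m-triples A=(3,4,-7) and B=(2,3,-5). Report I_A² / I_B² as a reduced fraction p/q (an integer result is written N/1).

70/1

Same 6,4,8: normalisation and zero-m 3j drop out of the ratio.
A: Δ: 2! 10! 6! / 19! → 1/23279256; sum: t=2:+1/522547200 = 1/522547200; 3j²(6 4 8; 3 4 -7) = Δ·Π!·Σ² = 35/1938  (sign -1)
B: Δ: 2! 10! 6! / 19! → 1/23279256; sum: t=1:−1/21772800 t=2:+1/19353600 = 1/174182400; 3j²(6 4 8; 2 3 -5) = Δ·Π!·Σ² = 1/3876  (sign -1)
I_A²/I_B² = (35/1938)/(1/3876) = 70/1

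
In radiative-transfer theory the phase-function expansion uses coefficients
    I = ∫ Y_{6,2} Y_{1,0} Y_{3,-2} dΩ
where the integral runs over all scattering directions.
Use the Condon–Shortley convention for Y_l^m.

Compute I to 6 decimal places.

l₃=3 ∉ [5,7] — triangle fails ⇒ I = 0

0.000000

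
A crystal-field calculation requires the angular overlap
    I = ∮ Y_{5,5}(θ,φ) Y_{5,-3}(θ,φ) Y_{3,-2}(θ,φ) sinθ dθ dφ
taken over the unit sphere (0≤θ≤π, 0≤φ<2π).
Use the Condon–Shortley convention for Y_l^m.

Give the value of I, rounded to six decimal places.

L=13 odd ⇒ parity kills the (l;000) factor ⇒ I = 0

0.000000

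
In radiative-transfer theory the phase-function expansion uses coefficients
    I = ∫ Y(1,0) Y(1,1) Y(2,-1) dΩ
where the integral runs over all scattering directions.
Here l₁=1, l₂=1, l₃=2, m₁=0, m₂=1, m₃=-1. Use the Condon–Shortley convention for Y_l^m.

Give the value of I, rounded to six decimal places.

-0.218510

Checks pass: Σm=0; 4 even; l₃=2∈[0,2].
(2·1+1)(2·1+1)(2·2+1) = 45
Δ: 0! 2! 2! / 5! → 1/30
sum: t=0:+1/1 = 1/1
3j²(1 1 2; 0 0 0) = Δ·Π!·Σ² = 2/15  (sign +1)
sum: t=0:+1/2 = 1/2
3j²(1 1 2; 0 1 -1) = Δ·Π!·Σ² = 1/10  (sign -1)
combine: 4πI² = 45·2/15·1/10 = 3/5
take √, sign -1: I = -0.21850969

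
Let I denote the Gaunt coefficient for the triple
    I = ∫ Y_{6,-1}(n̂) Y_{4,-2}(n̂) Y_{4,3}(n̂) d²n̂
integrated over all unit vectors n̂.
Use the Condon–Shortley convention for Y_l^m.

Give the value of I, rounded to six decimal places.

0.160153

Checks pass: Σm=0; 14 even; l₃=4∈[2,10].
(2·6+1)(2·4+1)(2·4+1) = 1053
Δ: 6! 6! 2! / 15! → 1/1261260
sum: t=2:+1/4608 t=3:−1/1296 t=4:+1/4608 = -7/20736
3j²(6 4 4; 0 0 0) = Δ·Π!·Σ² = 20/1287  (sign -1)
sum: t=1:−1/86400 t=2:+1/11520 = 13/172800
3j²(6 4 4; -1 -2 3) = Δ·Π!·Σ² = 13/660  (sign -1)
combine: 4πI² = 1053·20/1287·13/660 = 39/121
take √, sign +1: I = 0.16015286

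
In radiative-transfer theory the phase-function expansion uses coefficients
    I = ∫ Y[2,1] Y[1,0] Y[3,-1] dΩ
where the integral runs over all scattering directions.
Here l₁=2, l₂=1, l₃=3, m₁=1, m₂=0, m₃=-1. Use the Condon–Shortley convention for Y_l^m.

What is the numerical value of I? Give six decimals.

-0.233597

Checks pass: Σm=0; 6 even; l₃=3∈[1,3].
(2·2+1)(2·1+1)(2·3+1) = 105
Δ: 0! 4! 2! / 7! → 1/105
sum: t=0:+1/4 = 1/4
3j²(2 1 3; 0 0 0) = Δ·Π!·Σ² = 3/35  (sign -1)
sum: t=0:+1/6 = 1/6
3j²(2 1 3; 1 0 -1) = Δ·Π!·Σ² = 8/105  (sign +1)
combine: 4πI² = 105·3/35·8/105 = 24/35
take √, sign -1: I = -0.23359668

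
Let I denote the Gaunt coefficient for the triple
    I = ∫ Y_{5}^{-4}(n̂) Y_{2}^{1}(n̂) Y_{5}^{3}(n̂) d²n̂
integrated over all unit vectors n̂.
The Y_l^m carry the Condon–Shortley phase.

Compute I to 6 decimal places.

Checks pass: Σm=0; 12 even; l₃=5∈[3,7].
(2·5+1)(2·2+1)(2·5+1) = 605
Δ: 2! 8! 2! / 13! → 1/38610
sum: t=0:+1/2880 t=1:−1/576 t=2:+1/2880 = -1/960
3j²(5 2 5; 0 0 0) = Δ·Π!·Σ² = 10/429  (sign +1)
sum: t=1:−1/80640 t=2:+1/10080 = 1/11520
3j²(5 2 5; -4 1 3) = Δ·Π!·Σ² = 49/1430  (sign +1)
combine: 4πI² = 605·10/429·49/1430 = 245/507
take √, sign +1: I = 0.19609844

0.196098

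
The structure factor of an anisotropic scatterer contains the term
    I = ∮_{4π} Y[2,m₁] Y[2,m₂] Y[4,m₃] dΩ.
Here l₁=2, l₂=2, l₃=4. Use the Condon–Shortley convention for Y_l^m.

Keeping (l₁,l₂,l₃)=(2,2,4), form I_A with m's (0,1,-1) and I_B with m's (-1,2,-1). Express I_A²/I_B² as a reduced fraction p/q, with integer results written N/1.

l's match ⇒ only the (l;m) 3-j factors differ between A and B.
A: triangle coeff Δ(2,2,4) = 1/630; Σ_t [0,0]: t=0:+1/24 = 1/24; (3j)²=1/21 [(2 2 4; 0 1 -1)], sign=-1
B: triangle coeff Δ(2,2,4) = 1/630; Σ_t [0,0]: t=0:+1/144 = 1/144; (3j)²=1/126 [(2 2 4; -1 2 -1)], sign=-1
I_A²/I_B² = (1/21)/(1/126) = 6/1

6/1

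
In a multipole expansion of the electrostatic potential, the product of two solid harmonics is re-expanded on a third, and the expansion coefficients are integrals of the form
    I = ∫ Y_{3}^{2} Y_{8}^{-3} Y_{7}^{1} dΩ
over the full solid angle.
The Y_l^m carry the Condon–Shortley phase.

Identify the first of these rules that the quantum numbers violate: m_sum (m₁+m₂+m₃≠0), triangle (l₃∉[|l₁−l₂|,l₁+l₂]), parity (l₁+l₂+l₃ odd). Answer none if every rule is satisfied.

m₁+m₂+m₃ = 2 − 3 + 1 = 0  ✓
triangle: |3−8|=5 ≤ l₃=7 ≤ 3+8=11  ✓
parity: l₁+l₂+l₃ = 18 is even  ✓

none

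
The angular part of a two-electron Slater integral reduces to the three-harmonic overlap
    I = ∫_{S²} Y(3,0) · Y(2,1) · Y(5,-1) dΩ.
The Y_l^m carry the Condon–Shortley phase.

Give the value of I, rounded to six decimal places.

-0.214318

Checks pass: Σm=0; 10 even; l₃=5∈[1,5].
(2·3+1)(2·2+1)(2·5+1) = 385
Δ: 0! 6! 4! / 11! → 1/2310
sum: t=0:+1/144 = 1/144
3j²(3 2 5; 0 0 0) = Δ·Π!·Σ² = 10/231  (sign -1)
sum: t=0:+1/216 = 1/216
3j²(3 2 5; 0 1 -1) = Δ·Π!·Σ² = 8/231  (sign +1)
combine: 4πI² = 385·10/231·8/231 = 400/693
take √, sign -1: I = -0.21431790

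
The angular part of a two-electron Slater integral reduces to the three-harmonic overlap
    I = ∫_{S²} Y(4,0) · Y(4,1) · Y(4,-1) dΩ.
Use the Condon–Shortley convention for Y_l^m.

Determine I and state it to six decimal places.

-0.068481

Checks pass: Σm=0; 12 even; l₃=4∈[0,8].
(2·4+1)(2·4+1)(2·4+1) = 729
Δ: 4! 4! 4! / 13! → 1/450450
sum: t=0:+1/13824 t=1:−1/216 t=2:+1/64 t=3:−1/216 t=4:+1/13824 = 5/768
3j²(4 4 4; 0 0 0) = Δ·Π!·Σ² = 18/1001  (sign +1)
sum: t=1:−1/864 t=2:+1/96 t=3:−1/144 t=4:+1/3456 = 1/384
3j²(4 4 4; 0 1 -1) = Δ·Π!·Σ² = 9/2002  (sign -1)
combine: 4πI² = 729·18/1001·9/2002 = 59049/1002001
take √, sign -1: I = -0.06848055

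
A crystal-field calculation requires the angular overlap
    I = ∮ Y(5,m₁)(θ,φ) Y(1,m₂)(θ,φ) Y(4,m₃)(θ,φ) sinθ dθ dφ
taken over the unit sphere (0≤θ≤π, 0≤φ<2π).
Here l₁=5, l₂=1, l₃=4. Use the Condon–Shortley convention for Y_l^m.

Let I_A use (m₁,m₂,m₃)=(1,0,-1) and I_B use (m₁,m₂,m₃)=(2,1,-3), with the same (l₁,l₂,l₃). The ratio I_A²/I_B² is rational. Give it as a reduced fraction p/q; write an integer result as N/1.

Shared (l₁,l₂,l₃)=(5,1,4): N and (l;000)² cancel in I_A²/I_B².
A: Δ = 2!·8!·0!/11! = 1/495; Racah Σ t=1..1: t=1:−1/720 = -1/720; ⇒ 3j(5 1 4; 1 0 -1)² = 8/165, sgn +1
B: Δ = 2!·8!·0!/11! = 1/495; Racah Σ t=2..2: t=2:+1/10080 = 1/10080; ⇒ 3j(5 1 4; 2 1 -3)² = 1/165, sgn -1
I_A²/I_B² = (8/165)/(1/165) = 8/1

8/1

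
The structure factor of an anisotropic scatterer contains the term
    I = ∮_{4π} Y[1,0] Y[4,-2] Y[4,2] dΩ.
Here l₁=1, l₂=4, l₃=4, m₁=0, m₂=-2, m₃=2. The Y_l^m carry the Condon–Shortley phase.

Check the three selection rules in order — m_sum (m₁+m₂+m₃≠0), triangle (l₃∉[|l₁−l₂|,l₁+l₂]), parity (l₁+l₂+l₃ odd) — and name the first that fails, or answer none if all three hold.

parity

azimuthal sum: 0 − 2 + 2 = 0  ✓
3 ≤ 4 ≤ 5 (triangle on l)  ✓
L = 1 + 4 + 4 = 9 (odd)  ✗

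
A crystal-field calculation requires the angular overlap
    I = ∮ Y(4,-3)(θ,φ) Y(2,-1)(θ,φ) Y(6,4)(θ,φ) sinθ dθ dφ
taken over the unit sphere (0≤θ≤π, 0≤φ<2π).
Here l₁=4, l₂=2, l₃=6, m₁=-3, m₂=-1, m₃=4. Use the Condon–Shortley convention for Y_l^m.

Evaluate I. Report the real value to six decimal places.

m-sum 0 ✓  L=12 even ✓  2≤6≤6 ✓
Π(2lᵢ+1) = 9×5×13 = 585
triangle coeff Δ(4,2,6) = 1/6435
Σ_t [0,0]: t=0:+1/2304 = 1/2304
(3j)²=5/143 [(4 2 6; 0 0 0)], sign=+1
Σ_t [0,0]: t=0:+1/30240 = 1/30240
(3j)²=16/429 [(4 2 6; -3 -1 4)], sign=+1
⇒ 4πI² = 1200/1573
I = (+1)√(1200/1573/(4π)) = 0.24638901

0.246389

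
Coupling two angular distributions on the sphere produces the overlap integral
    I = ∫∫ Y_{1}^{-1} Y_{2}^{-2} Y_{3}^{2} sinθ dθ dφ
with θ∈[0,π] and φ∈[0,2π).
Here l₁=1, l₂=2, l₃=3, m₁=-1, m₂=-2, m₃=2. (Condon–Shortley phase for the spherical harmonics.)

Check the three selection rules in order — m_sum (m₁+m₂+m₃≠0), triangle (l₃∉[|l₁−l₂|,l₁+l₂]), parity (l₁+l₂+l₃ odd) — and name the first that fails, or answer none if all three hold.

m_sum

azimuthal sum: -1 − 2 + 2 = -1  ✗
1 ≤ 3 ≤ 3 (triangle on l)
L = 1 + 2 + 3 = 6 (even)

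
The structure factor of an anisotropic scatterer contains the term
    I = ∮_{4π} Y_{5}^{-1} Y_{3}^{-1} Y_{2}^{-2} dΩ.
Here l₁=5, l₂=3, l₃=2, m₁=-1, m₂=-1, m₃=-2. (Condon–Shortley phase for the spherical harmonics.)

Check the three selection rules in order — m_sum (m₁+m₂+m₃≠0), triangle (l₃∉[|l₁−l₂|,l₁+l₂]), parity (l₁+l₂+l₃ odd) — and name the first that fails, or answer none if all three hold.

m_sum

Σmᵢ = -4  ✗
l₃∈[|l₁−l₂|,l₁+l₂]=[2,8], have l₃=2
Σlᵢ = 10 ⇒ even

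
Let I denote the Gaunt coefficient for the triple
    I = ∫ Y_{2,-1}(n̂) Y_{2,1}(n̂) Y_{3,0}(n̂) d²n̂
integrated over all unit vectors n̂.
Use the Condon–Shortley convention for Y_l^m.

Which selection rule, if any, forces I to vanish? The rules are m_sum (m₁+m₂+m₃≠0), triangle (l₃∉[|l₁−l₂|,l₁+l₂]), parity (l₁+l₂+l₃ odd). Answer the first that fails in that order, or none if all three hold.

parity

m₁+m₂+m₃ = -1 + 1 + 0 = 0  ✓
triangle: |2−2|=0 ≤ l₃=3 ≤ 2+2=4  ✓
parity: l₁+l₂+l₃ = 7 is odd  ✗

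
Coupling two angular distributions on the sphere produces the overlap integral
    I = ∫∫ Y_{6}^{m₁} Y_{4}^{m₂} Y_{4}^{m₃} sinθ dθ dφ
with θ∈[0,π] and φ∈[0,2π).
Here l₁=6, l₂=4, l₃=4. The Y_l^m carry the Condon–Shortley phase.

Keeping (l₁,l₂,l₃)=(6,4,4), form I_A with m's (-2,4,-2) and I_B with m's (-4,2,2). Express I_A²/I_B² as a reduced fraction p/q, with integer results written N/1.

10/21

Shared (l₁,l₂,l₃)=(6,4,4): N and (l;000)² cancel in I_A²/I_B².
A: Δ = 6!·6!·2!/15! = 1/1261260; Racah Σ t=6..6: t=6:+1/69120 = 1/69120; ⇒ 3j(6 4 4; -2 4 -2)² = 4/429, sgn +1
B: Δ = 6!·6!·2!/15! = 1/1261260; Racah Σ t=4..6: t=4:+1/69120 t=5:−1/14400 t=6:+1/69120 = -7/172800; ⇒ 3j(6 4 4; -4 2 2)² = 14/715, sgn -1
I_A²/I_B² = (4/429)/(14/715) = 10/21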